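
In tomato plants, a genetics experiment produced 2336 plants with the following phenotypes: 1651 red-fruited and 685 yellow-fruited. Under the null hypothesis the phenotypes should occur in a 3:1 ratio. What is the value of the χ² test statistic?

Under the 3:1 hypothesis (Σ ratio = 4, N = 2336):
  red-fruited: 2336 × 3/4 = 1752
  yellow-fruited: 2336 × 1/4 = 584
χ² = Σ (O − E)² / E
  red-fruited: (1651 − 1752)² / 1752 = 5.8225
  yellow-fruited: (685 − 584)² / 584 = 17.4675
χ² = 5.8225 + 17.4675 = 23.290

23.290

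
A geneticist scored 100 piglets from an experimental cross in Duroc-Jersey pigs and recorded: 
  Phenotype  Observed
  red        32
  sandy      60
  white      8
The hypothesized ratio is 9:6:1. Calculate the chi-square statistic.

Under the 9:6:1 hypothesis (Σ ratio = 16, N = 100):
  red: 100 × 9/16 = 56.25
  sandy: 100 × 6/16 = 37.5
  white: 100 × 1/16 = 6.25
χ² = Σ (O − E)² / E
  red: (32 − 56.25)² / 56.25 = 10.4544
  sandy: (60 − 37.5)² / 37.5 = 13.5000
  white: (8 − 6.25)² / 6.25 = 0.4900
χ² = 10.4544 + 13.5000 + 0.4900 = 24.4444 ≈ 24.444

24.444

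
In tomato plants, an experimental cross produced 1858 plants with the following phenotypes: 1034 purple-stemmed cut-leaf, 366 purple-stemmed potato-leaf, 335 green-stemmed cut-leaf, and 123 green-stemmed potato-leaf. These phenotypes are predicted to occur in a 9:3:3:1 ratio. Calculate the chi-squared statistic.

1.931

Total ratio parts = 16. Expected numbers out of 1858:
  purple-stemmed cut-leaf: 1858 × 9/16 = 1045.125
  purple-stemmed potato-leaf: 1858 × 3/16 = 348.375
  green-stemmed cut-leaf: 1858 × 3/16 = 348.375
  green-stemmed potato-leaf: 1858 × 1/16 = 116.125
χ² = Σ (O − E)² / E
  purple-stemmed cut-leaf: (1034 − 1045.125)² / 1045.125 = 0.1184
  purple-stemmed potato-leaf: (366 − 348.375)² / 348.375 = 0.8917
  green-stemmed cut-leaf: (335 − 348.375)² / 348.375 = 0.5135
  green-stemmed potato-leaf: (123 − 116.125)² / 116.125 = 0.4070
χ² = 0.1184 + 0.8917 + 0.5135 + 0.4070 = 1.9306 ≈ 1.931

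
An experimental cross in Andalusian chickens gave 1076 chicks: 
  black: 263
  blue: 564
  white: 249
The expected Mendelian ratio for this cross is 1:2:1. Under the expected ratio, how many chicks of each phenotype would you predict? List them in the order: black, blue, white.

269, 538, 269

Total ratio parts = 4. Expected numbers out of 1076:
  black: 1076 × 1/4 = 269
  blue: 1076 × 2/4 = 538
  white: 1076 × 1/4 = 269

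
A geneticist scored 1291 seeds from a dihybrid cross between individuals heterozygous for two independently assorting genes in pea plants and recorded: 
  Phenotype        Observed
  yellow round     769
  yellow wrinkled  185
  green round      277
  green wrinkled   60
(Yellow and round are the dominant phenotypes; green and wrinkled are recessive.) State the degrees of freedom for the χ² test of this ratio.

3

A dihybrid F₂ with independent assortment and complete dominance at both loci gives a 9:3:3:1 phenotypic ratio.
A goodness-of-fit test with 4 phenotype classes has df = 4 − 1 = 3.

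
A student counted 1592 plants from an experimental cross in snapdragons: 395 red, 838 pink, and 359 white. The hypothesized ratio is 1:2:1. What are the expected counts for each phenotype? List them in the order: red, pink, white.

398, 796, 398

The 1:2:1 ratio has 4 parts, so with N = 1592 the expected counts are:
  red: 1592 × 1/4 = 398
  pink: 1592 × 2/4 = 796
  white: 1592 × 1/4 = 398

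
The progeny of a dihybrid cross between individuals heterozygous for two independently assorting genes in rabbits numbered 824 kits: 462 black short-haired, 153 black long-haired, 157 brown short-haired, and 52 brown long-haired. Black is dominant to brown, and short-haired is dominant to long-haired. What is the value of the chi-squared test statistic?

A dihybrid F₂ with independent assortment and complete dominance at both loci gives a 9:3:3:1 phenotypic ratio.
Under the 9:3:3:1 hypothesis (Σ ratio = 16, N = 824):
  black short-haired: 824 × 9/16 = 463.5
  black long-haired: 824 × 3/16 = 154.5
  brown short-haired: 824 × 3/16 = 154.5
  brown long-haired: 824 × 1/16 = 51.5
χ² = Σ (O − E)² / E
  black short-haired: (462 − 463.5)² / 463.5 = 0.0049
  black long-haired: (153 − 154.5)² / 154.5 = 0.0146
  brown short-haired: (157 − 154.5)² / 154.5 = 0.0405
  brown long-haired: (52 − 51.5)² / 51.5 = 0.0049
χ² = 0.0049 + 0.0146 + 0.0405 + 0.0049 = 0.0649 ≈ 0.065

0.065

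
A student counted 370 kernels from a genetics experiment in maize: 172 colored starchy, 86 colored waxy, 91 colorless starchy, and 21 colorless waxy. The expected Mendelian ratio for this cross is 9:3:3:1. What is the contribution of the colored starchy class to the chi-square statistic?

Total ratio parts = 16. Expected numbers out of 370:
  colored starchy: 370 × 9/16 = 208.125
  colored waxy: 370 × 3/16 = 69.375
  colorless starchy: 370 × 3/16 = 69.375
  colorless waxy: 370 × 1/16 = 23.125
Contribution of colored starchy: (172 − 208.125)² / 208.125 = 6.2703

6.270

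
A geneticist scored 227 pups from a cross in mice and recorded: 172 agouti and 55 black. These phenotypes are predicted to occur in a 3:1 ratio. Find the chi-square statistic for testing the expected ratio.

Under the 3:1 hypothesis (Σ ratio = 4, N = 227):
  agouti: 227 × 3/4 = 170.25
  black: 227 × 1/4 = 56.75
χ² = Σ (O − E)² / E
  agouti: (172 − 170.25)² / 170.25 = 0.0180
  black: (55 − 56.75)² / 56.75 = 0.0540
χ² = 0.0180 + 0.0540 = 0.072

0.072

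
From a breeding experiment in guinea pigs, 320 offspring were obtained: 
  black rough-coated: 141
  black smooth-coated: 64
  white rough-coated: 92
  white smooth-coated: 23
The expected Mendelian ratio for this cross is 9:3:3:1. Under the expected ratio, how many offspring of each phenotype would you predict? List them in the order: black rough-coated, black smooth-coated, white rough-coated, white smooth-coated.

Expected counts for N = 320 under a 9:3:3:1 ratio (total parts = 16):
  black rough-coated: 320 × 9/16 = 180
  black smooth-coated: 320 × 3/16 = 60
  white rough-coated: 320 × 3/16 = 60
  white smooth-coated: 320 × 1/16 = 20

180, 60, 60, 20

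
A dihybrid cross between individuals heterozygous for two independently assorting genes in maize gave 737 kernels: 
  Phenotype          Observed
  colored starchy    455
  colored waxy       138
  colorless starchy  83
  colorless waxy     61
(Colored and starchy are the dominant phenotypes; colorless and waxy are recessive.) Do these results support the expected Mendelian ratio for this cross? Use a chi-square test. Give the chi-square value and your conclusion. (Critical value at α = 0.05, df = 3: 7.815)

30.829; not consistent

A dihybrid F₂ with independent assortment and complete dominance at both loci gives a 9:3:3:1 phenotypic ratio.
Total ratio parts = 16. Expected numbers out of 737:
  colored starchy: 737 × 9/16 = 414.5625
  colored waxy: 737 × 3/16 = 138.1875
  colorless starchy: 737 × 3/16 = 138.1875
  colorless waxy: 737 × 1/16 = 46.0625
χ² = Σ (O − E)² / E
  colored starchy: (455 − 414.5625)² / 414.5625 = 3.9444
  colored waxy: (138 − 138.1875)² / 138.1875 = 0.0003
  colorless starchy: (83 − 138.1875)² / 138.1875 = 22.0401
  colorless waxy: (61 − 46.0625)² / 46.0625 = 4.8440
χ² = 3.9444 + 0.0003 + 22.0401 + 4.8440 = 30.8288 ≈ 30.829
Degrees of freedom = 4 − 1 = 3; critical value at α = 0.05 is 7.815.
Since 30.829 > 7.815, we reject the null hypothesis — the data do not fit the 9:3:3:1 ratio.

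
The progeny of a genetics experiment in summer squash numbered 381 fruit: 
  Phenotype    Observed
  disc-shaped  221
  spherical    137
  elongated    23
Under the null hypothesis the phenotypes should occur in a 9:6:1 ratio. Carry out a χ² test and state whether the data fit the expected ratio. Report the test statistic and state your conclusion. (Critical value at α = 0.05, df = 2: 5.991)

Under the 9:6:1 hypothesis (Σ ratio = 16, N = 381):
  disc-shaped: 381 × 9/16 = 214.3125
  spherical: 381 × 6/16 = 142.875
  elongated: 381 × 1/16 = 23.8125
χ² = Σ (O − E)² / E
  disc-shaped: (221 − 214.3125)² / 214.3125 = 0.2087
  spherical: (137 − 142.875)² / 142.875 = 0.2416
  elongated: (23 − 23.8125)² / 23.8125 = 0.0277
χ² = 0.2087 + 0.2416 + 0.0277 = 0.478
Degrees of freedom = 3 − 1 = 2; critical value at α = 0.05 is 5.991.
Since 0.478 < 5.991, we fail to reject the null hypothesis — the data are consistent with the 9:6:1 ratio.

0.478; consistent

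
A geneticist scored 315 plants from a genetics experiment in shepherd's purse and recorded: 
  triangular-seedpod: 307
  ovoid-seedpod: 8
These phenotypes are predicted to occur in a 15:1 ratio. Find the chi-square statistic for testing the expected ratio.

Under the 15:1 hypothesis (Σ ratio = 16, N = 315):
  triangular-seedpod: 315 × 15/16 = 295.3125
  ovoid-seedpod: 315 × 1/16 = 19.6875
χ² = Σ (O − E)² / E
  triangular-seedpod: (307 − 295.3125)² / 295.3125 = 0.4626
  ovoid-seedpod: (8 − 19.6875)² / 19.6875 = 6.9383
χ² = 0.4626 + 6.9383 = 7.4009 ≈ 7.401

7.401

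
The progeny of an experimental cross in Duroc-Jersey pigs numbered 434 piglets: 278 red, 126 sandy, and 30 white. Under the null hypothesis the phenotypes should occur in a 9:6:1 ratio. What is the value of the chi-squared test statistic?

The 9:6:1 ratio has 16 parts, so with N = 434 the expected counts are:
  red: 434 × 9/16 = 244.125
  sandy: 434 × 6/16 = 162.75
  white: 434 × 1/16 = 27.125
χ² = Σ (O − E)² / E
  red: (278 − 244.125)² / 244.125 = 4.7005
  sandy: (126 − 162.75)² / 162.75 = 8.2984
  white: (30 − 27.125)² / 27.125 = 0.3047
χ² = 4.7005 + 8.2984 + 0.3047 = 13.3036 ≈ 13.304

13.304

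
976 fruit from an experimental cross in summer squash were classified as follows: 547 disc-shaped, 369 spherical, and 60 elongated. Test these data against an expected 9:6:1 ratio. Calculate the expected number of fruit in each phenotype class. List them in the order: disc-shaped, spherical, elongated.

549, 366, 61

Total ratio parts = 16. Expected numbers out of 976:
  disc-shaped: 976 × 9/16 = 549
  spherical: 976 × 6/16 = 366
  elongated: 976 × 1/16 = 61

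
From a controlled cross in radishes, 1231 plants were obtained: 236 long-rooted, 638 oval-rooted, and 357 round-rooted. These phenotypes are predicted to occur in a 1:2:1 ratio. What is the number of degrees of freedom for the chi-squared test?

2

A goodness-of-fit test with 3 phenotype classes has df = 3 − 1 = 2.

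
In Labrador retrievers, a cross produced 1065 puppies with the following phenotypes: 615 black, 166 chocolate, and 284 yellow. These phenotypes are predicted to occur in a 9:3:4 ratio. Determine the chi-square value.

Expected counts for N = 1065 under a 9:3:4 ratio (total parts = 16):
  black: 1065 × 9/16 = 599.0625
  chocolate: 1065 × 3/16 = 199.6875
  yellow: 1065 × 4/16 = 266.25
χ² = Σ (O − E)² / E
  black: (615 − 599.0625)² / 599.0625 = 0.4240
  chocolate: (166 − 199.6875)² / 199.6875 = 5.6831
  yellow: (284 − 266.25)² / 266.25 = 1.1833
χ² = 0.4240 + 5.6831 + 1.1833 = 7.2904 ≈ 7.290

7.290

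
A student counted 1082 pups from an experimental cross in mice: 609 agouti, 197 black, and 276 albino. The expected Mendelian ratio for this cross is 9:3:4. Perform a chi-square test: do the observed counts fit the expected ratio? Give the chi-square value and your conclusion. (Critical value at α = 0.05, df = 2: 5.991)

Under the 9:3:4 hypothesis (Σ ratio = 16, N = 1082):
  agouti: 1082 × 9/16 = 608.625
  black: 1082 × 3/16 = 202.875
  albino: 1082 × 4/16 = 270.5
χ² = Σ (O − E)² / E
  agouti: (609 − 608.625)² / 608.625 = 0.0002
  black: (197 − 202.875)² / 202.875 = 0.1701
  albino: (276 − 270.5)² / 270.5 = 0.1118
χ² = 0.0002 + 0.1701 + 0.1118 = 0.2821 ≈ 0.282
Degrees of freedom = 3 − 1 = 2; critical value at α = 0.05 is 5.991.
Since 0.282 < 5.991, we fail to reject the null hypothesis — the data are consistent with the 9:3:4 ratio.

0.282; consistent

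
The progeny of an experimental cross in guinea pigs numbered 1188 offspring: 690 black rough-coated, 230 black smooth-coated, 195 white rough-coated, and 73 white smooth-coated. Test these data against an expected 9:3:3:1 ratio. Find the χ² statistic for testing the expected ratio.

The 9:3:3:1 ratio has 16 parts, so with N = 1188 the expected counts are:
  black rough-coated: 1188 × 9/16 = 668.25
  black smooth-coated: 1188 × 3/16 = 222.75
  white rough-coated: 1188 × 3/16 = 222.75
  white smooth-coated: 1188 × 1/16 = 74.25
χ² = Σ (O − E)² / E
  black rough-coated: (690 − 668.25)² / 668.25 = 0.7079
  black smooth-coated: (230 − 222.75)² / 222.75 = 0.2360
  white rough-coated: (195 − 222.75)² / 222.75 = 3.4571
  white smooth-coated: (73 − 74.25)² / 74.25 = 0.0210
χ² = 0.7079 + 0.2360 + 3.4571 + 0.0210 = 4.422

4.422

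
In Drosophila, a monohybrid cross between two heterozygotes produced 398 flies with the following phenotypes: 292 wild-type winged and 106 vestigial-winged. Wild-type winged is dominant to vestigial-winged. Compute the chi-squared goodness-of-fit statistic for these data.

0.566

For a monohybrid cross between heterozygotes with complete dominance, the expected phenotypic ratio is 3:1.
The 3:1 ratio has 4 parts, so with N = 398 the expected counts are:
  wild-type winged: 398 × 3/4 = 298.5
  vestigial-winged: 398 × 1/4 = 99.5
χ² = Σ (O − E)² / E
  wild-type winged: (292 − 298.5)² / 298.5 = 0.1415
  vestigial-winged: (106 − 99.5)² / 99.5 = 0.4246
χ² = 0.1415 + 0.4246 = 0.5661 ≈ 0.566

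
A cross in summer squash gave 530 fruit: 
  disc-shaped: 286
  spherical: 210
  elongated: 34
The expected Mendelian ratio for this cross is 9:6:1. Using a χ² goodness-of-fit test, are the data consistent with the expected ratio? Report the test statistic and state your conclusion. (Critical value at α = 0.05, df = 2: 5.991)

The 9:6:1 ratio has 16 parts, so with N = 530 the expected counts are:
  disc-shaped: 530 × 9/16 = 298.125
  spherical: 530 × 6/16 = 198.75
  elongated: 530 × 1/16 = 33.125
χ² = Σ (O − E)² / E
  disc-shaped: (286 − 298.125)² / 298.125 = 0.4931
  spherical: (210 − 198.75)² / 198.75 = 0.6368
  elongated: (34 − 33.125)² / 33.125 = 0.0231
χ² = 0.4931 + 0.6368 + 0.0231 = 1.153
Degrees of freedom = 3 − 1 = 2; critical value at α = 0.05 is 5.991.
Since 1.153 < 5.991, we fail to reject the null hypothesis — the data are consistent with the 9:6:1 ratio.

1.153; consistent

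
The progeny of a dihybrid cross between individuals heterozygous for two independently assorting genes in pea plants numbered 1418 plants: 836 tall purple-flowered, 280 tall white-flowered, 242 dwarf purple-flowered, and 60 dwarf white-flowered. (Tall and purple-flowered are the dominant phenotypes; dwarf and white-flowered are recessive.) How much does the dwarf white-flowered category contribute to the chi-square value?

9.246

A dihybrid F₂ with independent assortment and complete dominance at both loci gives a 9:3:3:1 phenotypic ratio.
Expected counts for N = 1418 under a 9:3:3:1 ratio (total parts = 16):
  tall purple-flowered: 1418 × 9/16 = 797.625
  tall white-flowered: 1418 × 3/16 = 265.875
  dwarf purple-flowered: 1418 × 3/16 = 265.875
  dwarf white-flowered: 1418 × 1/16 = 88.625
Contribution of dwarf white-flowered: (60 − 88.625)² / 88.625 = 9.2456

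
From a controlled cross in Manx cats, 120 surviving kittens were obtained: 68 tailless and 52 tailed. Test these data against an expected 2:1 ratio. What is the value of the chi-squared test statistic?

The 2:1 ratio has 3 parts, so with N = 120 the expected counts are:
  tailless: 120 × 2/3 = 80
  tailed: 120 × 1/3 = 40
χ² = Σ (O − E)² / E
  tailless: (68 − 80)² / 80 = 1.8000
  tailed: (52 − 40)² / 40 = 3.6000
χ² = 1.8000 + 3.6000 = 5.400

5.400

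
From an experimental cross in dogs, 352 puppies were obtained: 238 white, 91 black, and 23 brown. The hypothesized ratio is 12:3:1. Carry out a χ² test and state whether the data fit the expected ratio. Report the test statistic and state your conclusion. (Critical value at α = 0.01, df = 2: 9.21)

12.076; not consistent

Expected counts for N = 352 under a 12:3:1 ratio (total parts = 16):
  white: 352 × 12/16 = 264
  black: 352 × 3/16 = 66
  brown: 352 × 1/16 = 22
χ² = Σ (O − E)² / E
  white: (238 − 264)² / 264 = 2.5606
  black: (91 − 66)² / 66 = 9.4697
  brown: (23 − 22)² / 22 = 0.0455
χ² = 2.5606 + 9.4697 + 0.0455 = 12.0758 ≈ 12.076
Degrees of freedom = 3 − 1 = 2; critical value at α = 0.01 is 9.21.
Since 12.076 > 9.21, we reject the null hypothesis — the data do not fit the 12:3:1 ratio.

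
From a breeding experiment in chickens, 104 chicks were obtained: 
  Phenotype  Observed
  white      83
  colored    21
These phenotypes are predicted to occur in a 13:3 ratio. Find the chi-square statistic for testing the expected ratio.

The 13:3 ratio has 16 parts, so with N = 104 the expected counts are:
  white: 104 × 13/16 = 84.5
  colored: 104 × 3/16 = 19.5
χ² = Σ (O − E)² / E
  white: (83 − 84.5)² / 84.5 = 0.0266
  colored: (21 − 19.5)² / 19.5 = 0.1154
χ² = 0.0266 + 0.1154 = 0.142

0.142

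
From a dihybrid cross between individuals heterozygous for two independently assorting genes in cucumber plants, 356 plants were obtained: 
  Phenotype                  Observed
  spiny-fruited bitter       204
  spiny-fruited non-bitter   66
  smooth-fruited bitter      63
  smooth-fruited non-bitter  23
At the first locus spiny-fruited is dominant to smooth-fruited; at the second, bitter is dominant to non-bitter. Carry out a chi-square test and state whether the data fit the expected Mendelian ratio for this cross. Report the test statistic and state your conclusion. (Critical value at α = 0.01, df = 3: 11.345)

0.315; consistent

A dihybrid F₂ with independent assortment and complete dominance at both loci gives a 9:3:3:1 phenotypic ratio.
Total ratio parts = 16. Expected numbers out of 356:
  spiny-fruited bitter: 356 × 9/16 = 200.25
  spiny-fruited non-bitter: 356 × 3/16 = 66.75
  smooth-fruited bitter: 356 × 3/16 = 66.75
  smooth-fruited non-bitter: 356 × 1/16 = 22.25
χ² = Σ (O − E)² / E
  spiny-fruited bitter: (204 − 200.25)² / 200.25 = 0.0702
  spiny-fruited non-bitter: (66 − 66.75)² / 66.75 = 0.0084
  smooth-fruited bitter: (63 − 66.75)² / 66.75 = 0.2107
  smooth-fruited non-bitter: (23 − 22.25)² / 22.25 = 0.0253
χ² = 0.0702 + 0.0084 + 0.2107 + 0.0253 = 0.3146 ≈ 0.315
Degrees of freedom = 4 − 1 = 3; critical value at α = 0.01 is 11.345.
Since 0.315 < 11.345, we fail to reject the null hypothesis — the data are consistent with the 9:3:3:1 ratio.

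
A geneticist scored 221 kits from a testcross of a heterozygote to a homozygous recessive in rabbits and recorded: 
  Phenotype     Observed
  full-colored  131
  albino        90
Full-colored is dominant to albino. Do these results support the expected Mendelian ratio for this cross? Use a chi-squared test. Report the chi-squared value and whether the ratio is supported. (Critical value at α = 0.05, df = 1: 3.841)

7.606; not consistent

A testcross of a heterozygote (Aa × aa) gives a 1:1 phenotypic ratio.
Total ratio parts = 2. Expected numbers out of 221:
  full-colored: 221 × 1/2 = 110.5
  albino: 221 × 1/2 = 110.5
χ² = Σ (O − E)² / E
  full-colored: (131 − 110.5)² / 110.5 = 3.8032
  albino: (90 − 110.5)² / 110.5 = 3.8032
χ² = 3.8032 + 3.8032 = 7.6064 ≈ 7.606
Degrees of freedom = 2 − 1 = 1; critical value at α = 0.05 is 3.841.
Since 7.606 > 3.841, we reject the null hypothesis — the data do not fit the 1:1 ratio.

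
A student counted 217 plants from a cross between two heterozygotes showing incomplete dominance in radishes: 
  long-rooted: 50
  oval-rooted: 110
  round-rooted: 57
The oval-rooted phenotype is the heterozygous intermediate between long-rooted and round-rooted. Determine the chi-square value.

0.493

With incomplete dominance, a heterozygote × heterozygote cross gives a 1:2:1 phenotypic ratio.
Expected counts for N = 217 under a 1:2:1 ratio (total parts = 4):
  long-rooted: 217 × 1/4 = 54.25
  oval-rooted: 217 × 2/4 = 108.5
  round-rooted: 217 × 1/4 = 54.25
χ² = Σ (O − E)² / E
  long-rooted: (50 − 54.25)² / 54.25 = 0.3329
  oval-rooted: (110 − 108.5)² / 108.5 = 0.0207
  round-rooted: (57 − 54.25)² / 54.25 = 0.1394
χ² = 0.3329 + 0.0207 + 0.1394 = 0.493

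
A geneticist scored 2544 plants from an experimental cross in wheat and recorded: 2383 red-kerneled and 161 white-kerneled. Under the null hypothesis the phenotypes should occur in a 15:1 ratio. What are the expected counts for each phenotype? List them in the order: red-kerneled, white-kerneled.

2385, 159

Expected counts for N = 2544 under a 15:1 ratio (total parts = 16):
  red-kerneled: 2544 × 15/16 = 2385
  white-kerneled: 2544 × 1/16 = 159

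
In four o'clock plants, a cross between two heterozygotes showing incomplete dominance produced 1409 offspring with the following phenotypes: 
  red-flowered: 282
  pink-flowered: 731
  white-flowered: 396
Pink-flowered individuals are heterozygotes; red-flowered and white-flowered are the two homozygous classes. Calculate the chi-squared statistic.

With incomplete dominance, a heterozygote × heterozygote cross gives a 1:2:1 phenotypic ratio.
Expected counts for N = 1409 under a 1:2:1 ratio (total parts = 4):
  red-flowered: 1409 × 1/4 = 352.25
  pink-flowered: 1409 × 2/4 = 704.5
  white-flowered: 1409 × 1/4 = 352.25
χ² = Σ (O − E)² / E
  red-flowered: (282 − 352.25)² / 352.25 = 14.0101
  pink-flowered: (731 − 704.5)² / 704.5 = 0.9968
  white-flowered: (396 − 352.25)² / 352.25 = 5.4338
χ² = 14.0101 + 0.9968 + 5.4338 = 20.4407 ≈ 20.441

20.441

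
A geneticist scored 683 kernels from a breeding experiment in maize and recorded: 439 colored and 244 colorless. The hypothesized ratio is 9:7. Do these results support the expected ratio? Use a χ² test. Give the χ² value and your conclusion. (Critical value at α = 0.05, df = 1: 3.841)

17.875; not consistent

The 9:7 ratio has 16 parts, so with N = 683 the expected counts are:
  colored: 683 × 9/16 = 384.1875
  colorless: 683 × 7/16 = 298.8125
χ² = Σ (O − E)² / E
  colored: (439 − 384.1875)² / 384.1875 = 7.8202
  colorless: (244 − 298.8125)² / 298.8125 = 10.0545
χ² = 7.8202 + 10.0545 = 17.8747 ≈ 17.875
Degrees of freedom = 2 − 1 = 1; critical value at α = 0.05 is 3.841.
Since 17.875 > 3.841, we reject the null hypothesis — the data do not fit the 9:7 ratio.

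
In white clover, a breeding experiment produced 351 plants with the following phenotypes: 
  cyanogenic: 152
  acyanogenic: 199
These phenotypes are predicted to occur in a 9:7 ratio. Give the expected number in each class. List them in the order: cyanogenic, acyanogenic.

Expected counts for N = 351 under a 9:7 ratio (total parts = 16):
  cyanogenic: 351 × 9/16 = 197.4375
  acyanogenic: 351 × 7/16 = 153.5625

197.4375, 153.5625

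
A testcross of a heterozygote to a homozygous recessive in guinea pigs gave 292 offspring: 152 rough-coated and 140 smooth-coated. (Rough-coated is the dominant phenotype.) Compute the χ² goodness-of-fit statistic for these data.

A testcross of a heterozygote (Aa × aa) gives a 1:1 phenotypic ratio.
Total ratio parts = 2. Expected numbers out of 292:
  rough-coated: 292 × 1/2 = 146
  smooth-coated: 292 × 1/2 = 146
χ² = Σ (O − E)² / E
  rough-coated: (152 − 146)² / 146 = 0.2466
  smooth-coated: (140 − 146)² / 146 = 0.2466
χ² = 0.2466 + 0.2466 = 0.4932 ≈ 0.493

0.493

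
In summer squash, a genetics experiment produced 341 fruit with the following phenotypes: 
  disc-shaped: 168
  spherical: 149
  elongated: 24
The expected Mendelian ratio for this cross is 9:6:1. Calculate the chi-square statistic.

6.785

The 9:6:1 ratio has 16 parts, so with N = 341 the expected counts are:
  disc-shaped: 341 × 9/16 = 191.8125
  spherical: 341 × 6/16 = 127.875
  elongated: 341 × 1/16 = 21.3125
χ² = Σ (O − E)² / E
  disc-shaped: (168 − 191.8125)² / 191.8125 = 2.9562
  spherical: (149 − 127.875)² / 127.875 = 3.4899
  elongated: (24 − 21.3125)² / 21.3125 = 0.3389
χ² = 2.9562 + 3.4899 + 0.3389 = 6.785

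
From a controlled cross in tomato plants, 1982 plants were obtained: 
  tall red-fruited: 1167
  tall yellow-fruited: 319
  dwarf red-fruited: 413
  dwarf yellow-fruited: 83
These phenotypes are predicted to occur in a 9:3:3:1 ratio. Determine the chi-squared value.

Total ratio parts = 16. Expected numbers out of 1982:
  tall red-fruited: 1982 × 9/16 = 1114.875
  tall yellow-fruited: 1982 × 3/16 = 371.625
  dwarf red-fruited: 1982 × 3/16 = 371.625
  dwarf yellow-fruited: 1982 × 1/16 = 123.875
χ² = Σ (O − E)² / E
  tall red-fruited: (1167 − 1114.875)² / 1114.875 = 2.4371
  tall yellow-fruited: (319 − 371.625)² / 371.625 = 7.4521
  dwarf red-fruited: (413 − 371.625)² / 371.625 = 4.6065
  dwarf yellow-fruited: (83 − 123.875)² / 123.875 = 13.4875
χ² = 2.4371 + 7.4521 + 4.6065 + 13.4875 = 27.9832 ≈ 27.983

27.983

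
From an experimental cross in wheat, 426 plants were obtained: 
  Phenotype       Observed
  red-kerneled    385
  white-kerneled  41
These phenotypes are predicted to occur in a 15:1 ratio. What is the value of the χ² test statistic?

8.279

Total ratio parts = 16. Expected numbers out of 426:
  red-kerneled: 426 × 15/16 = 399.375
  white-kerneled: 426 × 1/16 = 26.625
χ² = Σ (O − E)² / E
  red-kerneled: (385 − 399.375)² / 399.375 = 0.5174
  white-kerneled: (41 − 26.625)² / 26.625 = 7.7612
χ² = 0.5174 + 7.7612 = 8.2786 ≈ 8.279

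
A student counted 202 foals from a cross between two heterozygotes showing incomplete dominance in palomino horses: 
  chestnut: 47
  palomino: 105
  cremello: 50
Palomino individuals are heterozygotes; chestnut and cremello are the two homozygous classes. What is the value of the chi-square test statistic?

0.406

With incomplete dominance, a heterozygote × heterozygote cross gives a 1:2:1 phenotypic ratio.
Under the 1:2:1 hypothesis (Σ ratio = 4, N = 202):
  chestnut: 202 × 1/4 = 50.5
  palomino: 202 × 2/4 = 101
  cremello: 202 × 1/4 = 50.5
χ² = Σ (O − E)² / E
  chestnut: (47 − 50.5)² / 50.5 = 0.2426
  palomino: (105 − 101)² / 101 = 0.1584
  cremello: (50 − 50.5)² / 50.5 = 0.0050
χ² = 0.2426 + 0.1584 + 0.0050 = 0.406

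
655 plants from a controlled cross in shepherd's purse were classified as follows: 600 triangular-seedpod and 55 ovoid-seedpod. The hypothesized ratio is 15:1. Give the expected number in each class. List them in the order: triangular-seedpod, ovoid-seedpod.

The 15:1 ratio has 16 parts, so with N = 655 the expected counts are:
  triangular-seedpod: 655 × 15/16 = 614.0625
  ovoid-seedpod: 655 × 1/16 = 40.9375

614.0625, 40.9375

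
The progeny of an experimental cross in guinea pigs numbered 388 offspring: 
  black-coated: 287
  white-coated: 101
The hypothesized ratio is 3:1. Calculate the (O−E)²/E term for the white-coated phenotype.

The 3:1 ratio has 4 parts, so with N = 388 the expected counts are:
  black-coated: 388 × 3/4 = 291
  white-coated: 388 × 1/4 = 97
Contribution of white-coated: (101 − 97)² / 97 = 0.1649

0.165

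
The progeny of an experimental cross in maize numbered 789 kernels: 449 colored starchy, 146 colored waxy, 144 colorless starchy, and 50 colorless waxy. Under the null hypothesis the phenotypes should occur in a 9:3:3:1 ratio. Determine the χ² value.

0.200

Under the 9:3:3:1 hypothesis (Σ ratio = 16, N = 789):
  colored starchy: 789 × 9/16 = 443.8125
  colored waxy: 789 × 3/16 = 147.9375
  colorless starchy: 789 × 3/16 = 147.9375
  colorless waxy: 789 × 1/16 = 49.3125
χ² = Σ (O − E)² / E
  colored starchy: (449 − 443.8125)² / 443.8125 = 0.0606
  colored waxy: (146 − 147.9375)² / 147.9375 = 0.0254
  colorless starchy: (144 − 147.9375)² / 147.9375 = 0.1048
  colorless waxy: (50 − 49.3125)² / 49.3125 = 0.0096
χ² = 0.0606 + 0.0254 + 0.1048 + 0.0096 = 0.2004 ≈ 0.200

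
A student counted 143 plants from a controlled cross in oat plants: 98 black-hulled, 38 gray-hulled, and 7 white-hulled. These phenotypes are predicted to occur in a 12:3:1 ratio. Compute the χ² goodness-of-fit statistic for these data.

5.886

Expected counts for N = 143 under a 12:3:1 ratio (total parts = 16):
  black-hulled: 143 × 12/16 = 107.25
  gray-hulled: 143 × 3/16 = 26.8125
  white-hulled: 143 × 1/16 = 8.9375
χ² = Σ (O − E)² / E
  black-hulled: (98 − 107.25)² / 107.25 = 0.7978
  gray-hulled: (38 − 26.8125)² / 26.8125 = 4.6680
  white-hulled: (7 − 8.9375)² / 8.9375 = 0.4200
χ² = 0.7978 + 4.6680 + 0.4200 = 5.8858 ≈ 5.886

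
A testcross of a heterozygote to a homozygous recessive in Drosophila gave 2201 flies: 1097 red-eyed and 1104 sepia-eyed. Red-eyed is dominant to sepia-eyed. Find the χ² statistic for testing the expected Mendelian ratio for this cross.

A testcross of a heterozygote (Aa × aa) gives a 1:1 phenotypic ratio.
Under the 1:1 hypothesis (Σ ratio = 2, N = 2201):
  red-eyed: 2201 × 1/2 = 1100.5
  sepia-eyed: 2201 × 1/2 = 1100.5
χ² = Σ (O − E)² / E
  red-eyed: (1097 − 1100.5)² / 1100.5 = 0.0111
  sepia-eyed: (1104 − 1100.5)² / 1100.5 = 0.0111
χ² = 0.0111 + 0.0111 = 0.0222 ≈ 0.022

0.022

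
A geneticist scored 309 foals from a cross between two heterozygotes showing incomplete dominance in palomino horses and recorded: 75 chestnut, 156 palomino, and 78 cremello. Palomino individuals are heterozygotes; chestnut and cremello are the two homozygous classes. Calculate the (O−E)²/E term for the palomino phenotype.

With incomplete dominance, a heterozygote × heterozygote cross gives a 1:2:1 phenotypic ratio.
Under the 1:2:1 hypothesis (Σ ratio = 4, N = 309):
  chestnut: 309 × 1/4 = 77.25
  palomino: 309 × 2/4 = 154.5
  cremello: 309 × 1/4 = 77.25
Contribution of palomino: (156 − 154.5)² / 154.5 = 0.0146

0.015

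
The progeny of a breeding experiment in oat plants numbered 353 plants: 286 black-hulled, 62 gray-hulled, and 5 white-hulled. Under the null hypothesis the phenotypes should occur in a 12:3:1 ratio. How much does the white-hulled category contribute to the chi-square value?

Total ratio parts = 16. Expected numbers out of 353:
  black-hulled: 353 × 12/16 = 264.75
  gray-hulled: 353 × 3/16 = 66.1875
  white-hulled: 353 × 1/16 = 22.0625
Contribution of white-hulled: (5 − 22.0625)² / 22.0625 = 13.1956

13.196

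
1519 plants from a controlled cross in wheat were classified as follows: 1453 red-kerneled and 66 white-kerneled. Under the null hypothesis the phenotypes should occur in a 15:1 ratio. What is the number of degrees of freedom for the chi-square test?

1

A goodness-of-fit test with 2 phenotype classes has df = 2 − 1 = 1.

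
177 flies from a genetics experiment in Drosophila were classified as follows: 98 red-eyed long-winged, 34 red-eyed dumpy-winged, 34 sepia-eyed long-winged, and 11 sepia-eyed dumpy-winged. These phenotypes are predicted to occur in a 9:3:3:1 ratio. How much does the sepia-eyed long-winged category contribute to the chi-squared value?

Under the 9:3:3:1 hypothesis (Σ ratio = 16, N = 177):
  red-eyed long-winged: 177 × 9/16 = 99.5625
  red-eyed dumpy-winged: 177 × 3/16 = 33.1875
  sepia-eyed long-winged: 177 × 3/16 = 33.1875
  sepia-eyed dumpy-winged: 177 × 1/16 = 11.0625
Contribution of sepia-eyed long-winged: (34 − 33.1875)² / 33.1875 = 0.0199

0.020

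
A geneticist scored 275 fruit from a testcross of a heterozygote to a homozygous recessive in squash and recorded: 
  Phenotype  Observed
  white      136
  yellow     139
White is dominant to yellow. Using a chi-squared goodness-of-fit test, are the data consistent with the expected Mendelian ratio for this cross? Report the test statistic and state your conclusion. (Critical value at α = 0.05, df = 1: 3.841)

0.033; consistent

A testcross of a heterozygote (Aa × aa) gives a 1:1 phenotypic ratio.
Expected counts for N = 275 under a 1:1 ratio (total parts = 2):
  white: 275 × 1/2 = 137.5
  yellow: 275 × 1/2 = 137.5
χ² = Σ (O − E)² / E
  white: (136 − 137.5)² / 137.5 = 0.0164
  yellow: (139 − 137.5)² / 137.5 = 0.0164
χ² = 0.0164 + 0.0164 = 0.0328 ≈ 0.033
Degrees of freedom = 2 − 1 = 1; critical value at α = 0.05 is 3.841.
Since 0.033 < 3.841, we fail to reject the null hypothesis — the data are consistent with the 1:1 ratio.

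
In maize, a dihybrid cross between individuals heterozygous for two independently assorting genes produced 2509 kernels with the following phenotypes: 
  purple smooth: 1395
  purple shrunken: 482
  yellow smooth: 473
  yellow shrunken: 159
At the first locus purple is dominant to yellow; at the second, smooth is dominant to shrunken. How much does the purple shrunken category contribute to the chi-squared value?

A dihybrid F₂ with independent assortment and complete dominance at both loci gives a 9:3:3:1 phenotypic ratio.
Total ratio parts = 16. Expected numbers out of 2509:
  purple smooth: 2509 × 9/16 = 1411.3125
  purple shrunken: 2509 × 3/16 = 470.4375
  yellow smooth: 2509 × 3/16 = 470.4375
  yellow shrunken: 2509 × 1/16 = 156.8125
Contribution of purple shrunken: (482 − 470.4375)² / 470.4375 = 0.2842

0.284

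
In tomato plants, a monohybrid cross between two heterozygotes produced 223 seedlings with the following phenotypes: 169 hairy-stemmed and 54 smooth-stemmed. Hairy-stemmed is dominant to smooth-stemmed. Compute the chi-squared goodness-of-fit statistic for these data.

0.073

For a monohybrid cross between heterozygotes with complete dominance, the expected phenotypic ratio is 3:1.
Under the 3:1 hypothesis (Σ ratio = 4, N = 223):
  hairy-stemmed: 223 × 3/4 = 167.25
  smooth-stemmed: 223 × 1/4 = 55.75
χ² = Σ (O − E)² / E
  hairy-stemmed: (169 − 167.25)² / 167.25 = 0.0183
  smooth-stemmed: (54 − 55.75)² / 55.75 = 0.0549
χ² = 0.0183 + 0.0549 = 0.0732 ≈ 0.073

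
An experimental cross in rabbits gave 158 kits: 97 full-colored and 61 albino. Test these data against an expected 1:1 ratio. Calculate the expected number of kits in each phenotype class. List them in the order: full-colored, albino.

The 1:1 ratio has 2 parts, so with N = 158 the expected counts are:
  full-colored: 158 × 1/2 = 79
  albino: 158 × 1/2 = 79

79, 79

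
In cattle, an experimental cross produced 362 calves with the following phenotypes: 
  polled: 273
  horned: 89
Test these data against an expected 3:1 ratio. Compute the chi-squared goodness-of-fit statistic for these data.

The 3:1 ratio has 4 parts, so with N = 362 the expected counts are:
  polled: 362 × 3/4 = 271.5
  horned: 362 × 1/4 = 90.5
χ² = Σ (O − E)² / E
  polled: (273 − 271.5)² / 271.5 = 0.0083
  horned: (89 − 90.5)² / 90.5 = 0.0249
χ² = 0.0083 + 0.0249 = 0.0332 ≈ 0.033

0.033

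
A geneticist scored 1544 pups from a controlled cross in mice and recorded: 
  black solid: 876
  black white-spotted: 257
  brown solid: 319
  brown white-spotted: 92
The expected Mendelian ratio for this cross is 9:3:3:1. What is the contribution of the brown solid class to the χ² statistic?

3.006

Expected counts for N = 1544 under a 9:3:3:1 ratio (total parts = 16):
  black solid: 1544 × 9/16 = 868.5
  black white-spotted: 1544 × 3/16 = 289.5
  brown solid: 1544 × 3/16 = 289.5
  brown white-spotted: 1544 × 1/16 = 96.5
Contribution of brown solid: (319 − 289.5)² / 289.5 = 3.0060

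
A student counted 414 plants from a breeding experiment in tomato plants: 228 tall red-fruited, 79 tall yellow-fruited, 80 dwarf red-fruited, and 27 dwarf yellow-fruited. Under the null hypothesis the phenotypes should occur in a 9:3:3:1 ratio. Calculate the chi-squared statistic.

0.248

The 9:3:3:1 ratio has 16 parts, so with N = 414 the expected counts are:
  tall red-fruited: 414 × 9/16 = 232.875
  tall yellow-fruited: 414 × 3/16 = 77.625
  dwarf red-fruited: 414 × 3/16 = 77.625
  dwarf yellow-fruited: 414 × 1/16 = 25.875
χ² = Σ (O − E)² / E
  tall red-fruited: (228 − 232.875)² / 232.875 = 0.1021
  tall yellow-fruited: (79 − 77.625)² / 77.625 = 0.0244
  dwarf red-fruited: (80 − 77.625)² / 77.625 = 0.0727
  dwarf yellow-fruited: (27 − 25.875)² / 25.875 = 0.0489
χ² = 0.1021 + 0.0244 + 0.0727 + 0.0489 = 0.2481 ≈ 0.248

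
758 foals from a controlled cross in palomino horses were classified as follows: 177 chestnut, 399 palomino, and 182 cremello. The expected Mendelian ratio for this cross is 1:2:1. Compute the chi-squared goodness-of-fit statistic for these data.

Under the 1:2:1 hypothesis (Σ ratio = 4, N = 758):
  chestnut: 758 × 1/4 = 189.5
  palomino: 758 × 2/4 = 379
  cremello: 758 × 1/4 = 189.5
χ² = Σ (O − E)² / E
  chestnut: (177 − 189.5)² / 189.5 = 0.8245
  palomino: (399 − 379)² / 379 = 1.0554
  cremello: (182 − 189.5)² / 189.5 = 0.2968
χ² = 0.8245 + 1.0554 + 0.2968 = 2.1767 ≈ 2.177

2.177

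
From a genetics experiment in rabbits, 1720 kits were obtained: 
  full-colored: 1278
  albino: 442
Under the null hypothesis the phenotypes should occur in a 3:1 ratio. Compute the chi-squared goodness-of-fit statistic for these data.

0.447

Total ratio parts = 4. Expected numbers out of 1720:
  full-colored: 1720 × 3/4 = 1290
  albino: 1720 × 1/4 = 430
χ² = Σ (O − E)² / E
  full-colored: (1278 − 1290)² / 1290 = 0.1116
  albino: (442 − 430)² / 430 = 0.3349
χ² = 0.1116 + 0.3349 = 0.4465 ≈ 0.447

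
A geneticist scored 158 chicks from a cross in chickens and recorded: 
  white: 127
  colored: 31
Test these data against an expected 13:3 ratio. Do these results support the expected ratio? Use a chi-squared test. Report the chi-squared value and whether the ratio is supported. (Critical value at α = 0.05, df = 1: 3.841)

Expected counts for N = 158 under a 13:3 ratio (total parts = 16):
  white: 158 × 13/16 = 128.375
  colored: 158 × 3/16 = 29.625
χ² = Σ (O − E)² / E
  white: (127 − 128.375)² / 128.375 = 0.0147
  colored: (31 − 29.625)² / 29.625 = 0.0638
χ² = 0.0147 + 0.0638 = 0.0785 ≈ 0.079
Degrees of freedom = 2 − 1 = 1; critical value at α = 0.05 is 3.841.
Since 0.079 < 3.841, we fail to reject the null hypothesis — the data are consistent with the 13:3 ratio.

0.079; consistent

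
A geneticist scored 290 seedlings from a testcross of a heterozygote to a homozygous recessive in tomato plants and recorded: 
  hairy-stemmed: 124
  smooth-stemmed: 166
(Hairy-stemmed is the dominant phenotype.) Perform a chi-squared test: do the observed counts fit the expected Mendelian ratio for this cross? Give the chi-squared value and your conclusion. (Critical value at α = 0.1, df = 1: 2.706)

A testcross of a heterozygote (Aa × aa) gives a 1:1 phenotypic ratio.
Total ratio parts = 2. Expected numbers out of 290:
  hairy-stemmed: 290 × 1/2 = 145
  smooth-stemmed: 290 × 1/2 = 145
χ² = Σ (O − E)² / E
  hairy-stemmed: (124 − 145)² / 145 = 3.0414
  smooth-stemmed: (166 − 145)² / 145 = 3.0414
χ² = 3.0414 + 3.0414 = 6.0828 ≈ 6.083
Degrees of freedom = 2 − 1 = 1; critical value at α = 0.1 is 2.706.
Since 6.083 > 2.706, we reject the null hypothesis — the data do not fit the 1:1 ratio.

6.083; not consistent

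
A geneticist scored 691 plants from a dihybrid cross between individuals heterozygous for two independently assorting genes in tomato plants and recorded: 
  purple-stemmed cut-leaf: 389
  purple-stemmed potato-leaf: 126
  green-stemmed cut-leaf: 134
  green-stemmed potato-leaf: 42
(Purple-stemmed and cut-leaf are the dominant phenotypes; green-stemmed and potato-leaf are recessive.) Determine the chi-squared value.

A dihybrid F₂ with independent assortment and complete dominance at both loci gives a 9:3:3:1 phenotypic ratio.
Under the 9:3:3:1 hypothesis (Σ ratio = 16, N = 691):
  purple-stemmed cut-leaf: 691 × 9/16 = 388.6875
  purple-stemmed potato-leaf: 691 × 3/16 = 129.5625
  green-stemmed cut-leaf: 691 × 3/16 = 129.5625
  green-stemmed potato-leaf: 691 × 1/16 = 43.1875
χ² = Σ (O − E)² / E
  purple-stemmed cut-leaf: (389 − 388.6875)² / 388.6875 = 0.0003
  purple-stemmed potato-leaf: (126 − 129.5625)² / 129.5625 = 0.0980
  green-stemmed cut-leaf: (134 − 129.5625)² / 129.5625 = 0.1520
  green-stemmed potato-leaf: (42 − 43.1875)² / 43.1875 = 0.0327
χ² = 0.0003 + 0.0980 + 0.1520 + 0.0327 = 0.283

0.283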